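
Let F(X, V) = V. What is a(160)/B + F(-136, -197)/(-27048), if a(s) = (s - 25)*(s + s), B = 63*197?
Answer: 18586009/5328456 ≈ 3.4881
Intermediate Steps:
B = 12411
a(s) = 2*s*(-25 + s) (a(s) = (-25 + s)*(2*s) = 2*s*(-25 + s))
a(160)/B + F(-136, -197)/(-27048) = (2*160*(-25 + 160))/12411 - 197/(-27048) = (2*160*135)*(1/12411) - 197*(-1/27048) = 43200*(1/12411) + 197/27048 = 4800/1379 + 197/27048 = 18586009/5328456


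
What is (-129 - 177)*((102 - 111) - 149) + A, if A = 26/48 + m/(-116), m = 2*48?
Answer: 33650009/696 ≈ 48348.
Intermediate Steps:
m = 96
A = -199/696 (A = 26/48 + 96/(-116) = 26*(1/48) + 96*(-1/116) = 13/24 - 24/29 = -199/696 ≈ -0.28592)
(-129 - 177)*((102 - 111) - 149) + A = (-129 - 177)*((102 - 111) - 149) - 199/696 = -306*(-9 - 149) - 199/696 = -306*(-158) - 199/696 = 48348 - 199/696 = 33650009/696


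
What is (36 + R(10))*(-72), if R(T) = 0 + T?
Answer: -3312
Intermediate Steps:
R(T) = T
(36 + R(10))*(-72) = (36 + 10)*(-72) = 46*(-72) = -3312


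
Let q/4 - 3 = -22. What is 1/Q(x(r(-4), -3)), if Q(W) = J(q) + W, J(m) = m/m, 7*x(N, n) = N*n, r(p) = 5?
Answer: -7/8 ≈ -0.87500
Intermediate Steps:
q = -76 (q = 12 + 4*(-22) = 12 - 88 = -76)
x(N, n) = N*n/7 (x(N, n) = (N*n)/7 = N*n/7)
J(m) = 1
Q(W) = 1 + W
1/Q(x(r(-4), -3)) = 1/(1 + (⅐)*5*(-3)) = 1/(1 - 15/7) = 1/(-8/7) = -7/8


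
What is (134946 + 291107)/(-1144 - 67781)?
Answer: -426053/68925 ≈ -6.1814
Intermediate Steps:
(134946 + 291107)/(-1144 - 67781) = 426053/(-68925) = 426053*(-1/68925) = -426053/68925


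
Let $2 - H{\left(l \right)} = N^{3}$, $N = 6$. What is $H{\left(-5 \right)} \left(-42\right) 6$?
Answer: $53928$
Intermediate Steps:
$H{\left(l \right)} = -214$ ($H{\left(l \right)} = 2 - 6^{3} = 2 - 216 = -214$)
$H{\left(-5 \right)} \left(-42\right) 6 = \left(-214\right) \left(-42\right) 6 = 8988 \cdot 6 = 53928$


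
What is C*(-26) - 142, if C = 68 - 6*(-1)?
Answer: -2066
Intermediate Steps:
C = 74 (C = 68 + 6 = 74)
C*(-26) - 142 = 74*(-26) - 142 = -1924 - 142 = -2066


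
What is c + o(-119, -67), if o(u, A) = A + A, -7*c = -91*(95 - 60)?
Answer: 321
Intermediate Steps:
c = 455 (c = -(-13)*(95 - 60) = -(-13)*35 = -1/7*(-3185) = 455)
o(u, A) = 2*A
c + o(-119, -67) = 455 + 2*(-67) = 455 - 134 = 321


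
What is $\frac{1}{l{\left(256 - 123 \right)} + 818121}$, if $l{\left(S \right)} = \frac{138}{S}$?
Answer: $\frac{133}{108810231} \approx 1.2223 \cdot 10^{-6}$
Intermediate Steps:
$\frac{1}{l{\left(256 - 123 \right)} + 818121} = \frac{1}{\frac{138}{256 - 123} + 818121} = \frac{1}{\frac{138}{133} + 818121} = \frac{1}{\frac{108810231}{133}} = \frac{133}{108810231}$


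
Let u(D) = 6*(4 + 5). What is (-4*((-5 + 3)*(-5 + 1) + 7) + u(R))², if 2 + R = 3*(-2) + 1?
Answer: 36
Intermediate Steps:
R = -7 (R = -2 + (3*(-2) + 1) = -2 + (-6 + 1) = -2 - 5 = -7)
u(D) = 54 (u(D) = 6*9 = 54)
(-4*((-5 + 3)*(-5 + 1) + 7) + u(R))² = (-4*((-5 + 3)*(-5 + 1) + 7) + 54)² = (-4*(-2*(-4) + 7) + 54)² = (-4*(8 + 7) + 54)² = (-4*15 + 54)² = (-60 + 54)² = (-6)² = 36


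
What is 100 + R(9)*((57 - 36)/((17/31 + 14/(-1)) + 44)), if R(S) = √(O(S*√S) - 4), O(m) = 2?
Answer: 100 + 651*I*√2/947 ≈ 100.0 + 0.97218*I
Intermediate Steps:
R(S) = I*√2 (R(S) = √(2 - 4) = √(-2) = I*√2)
100 + R(9)*((57 - 36)/((17/31 + 14/(-1)) + 44)) = 100 + (I*√2)*((57 - 36)/((17/31 + 14/(-1)) + 44)) = 100 + (I*√2)*(21/((17*(1/31) + 14*(-1)) + 44)) = 100 + (I*√2)*(21/((17/31 - 14) + 44)) = 100 + (I*√2)*(21/(-417/31 + 44)) = 100 + (I*√2)*(21/(947/31)) = 100 + (I*√2)*(21*(31/947)) = 100 + (I*√2)*(651/947) = 100 + 651*I*√2/947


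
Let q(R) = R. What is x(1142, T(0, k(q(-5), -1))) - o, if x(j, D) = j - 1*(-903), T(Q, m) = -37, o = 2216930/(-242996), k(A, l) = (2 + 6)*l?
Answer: 249571875/121498 ≈ 2054.1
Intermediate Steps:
k(A, l) = 8*l
o = -1108465/121498 (o = 2216930*(-1/242996) = -1108465/121498 ≈ -9.1233)
x(j, D) = 903 + j (x(j, D) = j + 903 = 903 + j)
x(1142, T(0, k(q(-5), -1))) - o = (903 + 1142) - 1*(-1108465/121498) = 2045 + 1108465/121498 = 249571875/121498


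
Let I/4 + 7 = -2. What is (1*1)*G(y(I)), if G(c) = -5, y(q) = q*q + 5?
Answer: -5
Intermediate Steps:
I = -36 (I = -28 + 4*(-2) = -28 - 8 = -36)
y(q) = 5 + q**2 (y(q) = q**2 + 5 = 5 + q**2)
(1*1)*G(y(I)) = (1*1)*(-5) = 1*(-5) = -5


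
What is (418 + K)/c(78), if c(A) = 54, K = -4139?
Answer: -3721/54 ≈ -68.907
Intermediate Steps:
(418 + K)/c(78) = (418 - 4139)/54 = -3721*1/54 = -3721/54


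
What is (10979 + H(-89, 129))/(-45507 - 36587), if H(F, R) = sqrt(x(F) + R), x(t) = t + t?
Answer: -10979/82094 - 7*I/82094 ≈ -0.13374 - 8.5268e-5*I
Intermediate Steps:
x(t) = 2*t
H(F, R) = sqrt(R + 2*F) (H(F, R) = sqrt(2*F + R) = sqrt(R + 2*F))
(10979 + H(-89, 129))/(-45507 - 36587) = (10979 + sqrt(129 + 2*(-89)))/(-45507 - 36587) = (10979 + sqrt(129 - 178))/(-82094) = (10979 + sqrt(-49))*(-1/82094) = (10979 + 7*I)*(-1/82094) = -10979/82094 - 7*I/82094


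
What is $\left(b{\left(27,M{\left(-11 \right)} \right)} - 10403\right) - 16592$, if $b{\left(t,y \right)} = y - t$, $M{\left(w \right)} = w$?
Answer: $-27033$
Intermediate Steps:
$\left(b{\left(27,M{\left(-11 \right)} \right)} - 10403\right) - 16592 = \left(\left(-11 - 27\right) - 10403\right) - 16592 = \left(-38 - 10403\right) - 16592 = -10441 - 16592 = -27033$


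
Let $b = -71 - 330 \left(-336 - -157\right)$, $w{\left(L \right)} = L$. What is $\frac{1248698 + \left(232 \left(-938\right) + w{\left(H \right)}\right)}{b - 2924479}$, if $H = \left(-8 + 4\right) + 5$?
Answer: $- \frac{1031083}{2865480} \approx -0.35983$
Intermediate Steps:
$H = 1$ ($H = -4 + 5 = 1$)
$b = 58999$ ($b = -71 - 330 \left(-336 + 157\right) = -71 - -59070 = -71 + 59070 = 58999$)
$\frac{1248698 + \left(232 \left(-938\right) + w{\left(H \right)}\right)}{b - 2924479} = \frac{1248698 + \left(232 \left(-938\right) + 1\right)}{58999 - 2924479} = \frac{1248698 + \left(-217616 + 1\right)}{-2865480} = \left(1248698 - 217615\right) \left(- \frac{1}{2865480}\right) = 1031083 \left(- \frac{1}{2865480}\right) = - \frac{1031083}{2865480}$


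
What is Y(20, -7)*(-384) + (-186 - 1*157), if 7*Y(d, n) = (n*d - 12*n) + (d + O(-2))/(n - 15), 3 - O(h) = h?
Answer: 214933/77 ≈ 2791.3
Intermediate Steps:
O(h) = 3 - h
Y(d, n) = -12*n/7 + d*n/7 + (5 + d)/(7*(-15 + n)) (Y(d, n) = ((n*d - 12*n) + (d + (3 - 1*(-2)))/(n - 15))/7 = ((d*n - 12*n) + (d + (3 + 2))/(-15 + n))/7 = ((-12*n + d*n) + (d + 5)/(-15 + n))/7 = ((-12*n + d*n) + (5 + d)/(-15 + n))/7 = (-12*n + d*n + (5 + d)/(-15 + n))/7 = -12*n/7 + d*n/7 + (5 + d)/(7*(-15 + n)))
Y(20, -7)*(-384) + (-186 - 1*157) = ((5 + 20 - 12*(-7)² + 180*(-7) + 20*(-7)² - 15*20*(-7))/(7*(-15 - 7)))*(-384) + (-186 - 1*157) = ((⅐)*(5 + 20 - 12*49 - 1260 + 20*49 + 2100)/(-22))*(-384) + (-186 - 157) = ((⅐)*(-1/22)*(5 + 20 - 588 - 1260 + 980 + 2100))*(-384) - 343 = ((⅐)*(-1/22)*1257)*(-384) - 343 = -1257/154*(-384) - 343 = 241344/77 - 343 = 214933/77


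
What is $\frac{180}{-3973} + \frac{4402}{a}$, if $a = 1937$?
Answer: $\frac{17140486}{7695701} \approx 2.2273$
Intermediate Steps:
$\frac{180}{-3973} + \frac{4402}{a} = \frac{180}{-3973} + \frac{4402}{1937} = 180 \left(- \frac{1}{3973}\right) + 4402 \cdot \frac{1}{1937} = - \frac{180}{3973} + \frac{4402}{1937} = \frac{17140486}{7695701}$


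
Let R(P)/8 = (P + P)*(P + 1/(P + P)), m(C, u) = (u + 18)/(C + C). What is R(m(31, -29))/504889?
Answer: 8172/485198329 ≈ 1.6843e-5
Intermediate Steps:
m(C, u) = (18 + u)/(2*C) (m(C, u) = (18 + u)/((2*C)) = (18 + u)*(1/(2*C)) = (18 + u)/(2*C))
R(P) = 16*P*(P + 1/(2*P)) (R(P) = 8*((P + P)*(P + 1/(P + P))) = 8*((2*P)*(P + 1/(2*P))) = 8*(2*P*(P + 1/(2*P))) = 16*P*(P + 1/(2*P)))
R(m(31, -29))/504889 = (8 + 16*((½)*(18 - 29)/31)²)/504889 = (8 + 16*((½)*(1/31)*(-11))²)*(1/504889) = (8 + 16*(-11/62)²)*(1/504889) = (8 + 16*(121/3844))*(1/504889) = (8 + 484/961)*(1/504889) = (8172/961)*(1/504889) = 8172/485198329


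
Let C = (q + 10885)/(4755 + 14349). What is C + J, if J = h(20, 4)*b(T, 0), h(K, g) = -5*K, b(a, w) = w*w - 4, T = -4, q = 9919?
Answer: 1915601/4776 ≈ 401.09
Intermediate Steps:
b(a, w) = -4 + w**2 (b(a, w) = w**2 - 4 = -4 + w**2)
C = 5201/4776 (C = (9919 + 10885)/(4755 + 14349) = 20804/19104 = 20804*(1/19104) = 5201/4776 ≈ 1.0890)
J = 400 (J = (-5*20)*(-4 + 0**2) = -100*(-4 + 0) = -100*(-4) = 400)
C + J = 5201/4776 + 400 = 1915601/4776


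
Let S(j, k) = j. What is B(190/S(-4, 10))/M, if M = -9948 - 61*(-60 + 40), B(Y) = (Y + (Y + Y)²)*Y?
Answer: 1705725/34912 ≈ 48.858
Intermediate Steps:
B(Y) = Y*(Y + 4*Y²) (B(Y) = (Y + (2*Y)²)*Y = (Y + 4*Y²)*Y = Y*(Y + 4*Y²))
M = -8728 (M = -9948 - 61*(-20) = -9948 + 1220 = -8728)
B(190/S(-4, 10))/M = ((190/(-4))²*(1 + 4*(190/(-4))))/(-8728) = ((190*(-¼))²*(1 + 4*(190*(-¼))))*(-1/8728) = ((-95/2)²*(1 + 4*(-95/2)))*(-1/8728) = (9025*(1 - 190)/4)*(-1/8728) = ((9025/4)*(-189))*(-1/8728) = -1705725/4*(-1/8728) = 1705725/34912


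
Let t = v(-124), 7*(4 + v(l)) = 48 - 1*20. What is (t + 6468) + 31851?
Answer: 38319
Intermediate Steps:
v(l) = 0 (v(l) = -4 + (48 - 1*20)/7 = -4 + (48 - 20)/7 = -4 + (⅐)*28 = -4 + 4 = 0)
t = 0
(t + 6468) + 31851 = (0 + 6468) + 31851 = 6468 + 31851 = 38319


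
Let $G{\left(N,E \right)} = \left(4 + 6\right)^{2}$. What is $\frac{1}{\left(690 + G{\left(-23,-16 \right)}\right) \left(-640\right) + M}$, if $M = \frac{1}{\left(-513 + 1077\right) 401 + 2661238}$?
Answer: $- \frac{2887402}{1459870451199} \approx -1.9778 \cdot 10^{-6}$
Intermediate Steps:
$G{\left(N,E \right)} = 100$ ($G{\left(N,E \right)} = 10^{2} = 100$)
$M = \frac{1}{2887402}$ ($M = \frac{1}{564 \cdot 401 + 2661238} = \frac{1}{226164 + 2661238} = \frac{1}{2887402} \approx 3.4633 \cdot 10^{-7}$)
$\frac{1}{\left(690 + G{\left(-23,-16 \right)}\right) \left(-640\right) + M} = \frac{1}{\left(690 + 100\right) \left(-640\right) + \frac{1}{2887402}} = \frac{1}{790 \left(-640\right) + \frac{1}{2887402}} = \frac{1}{-505600 + \frac{1}{2887402}} = \frac{1}{- \frac{1459870451199}{2887402}} = - \frac{2887402}{1459870451199}$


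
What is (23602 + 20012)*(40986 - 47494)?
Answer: -283839912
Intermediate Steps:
(23602 + 20012)*(40986 - 47494) = 43614*(-6508) = -283839912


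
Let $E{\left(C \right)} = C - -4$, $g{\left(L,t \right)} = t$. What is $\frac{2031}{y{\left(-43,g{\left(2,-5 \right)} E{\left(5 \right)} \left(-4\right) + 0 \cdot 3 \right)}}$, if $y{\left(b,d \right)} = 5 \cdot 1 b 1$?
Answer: $- \frac{2031}{215} \approx -9.4465$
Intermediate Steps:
$E{\left(C \right)} = 4 + C$ ($E{\left(C \right)} = C + 4 = 4 + C$)
$y{\left(b,d \right)} = 5 b$
$\frac{2031}{y{\left(-43,g{\left(2,-5 \right)} E{\left(5 \right)} \left(-4\right) + 0 \cdot 3 \right)}} = \frac{2031}{5 \left(-43\right)} = \frac{2031}{-215} = 2031 \left(- \frac{1}{215}\right) = - \frac{2031}{215}$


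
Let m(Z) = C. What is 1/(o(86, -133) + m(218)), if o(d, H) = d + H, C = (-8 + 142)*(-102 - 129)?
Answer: -1/31001 ≈ -3.2257e-5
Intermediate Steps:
C = -30954 (C = 134*(-231) = -30954)
o(d, H) = H + d
m(Z) = -30954
1/(o(86, -133) + m(218)) = 1/((-133 + 86) - 30954) = 1/(-47 - 30954) = 1/(-31001) = -1/31001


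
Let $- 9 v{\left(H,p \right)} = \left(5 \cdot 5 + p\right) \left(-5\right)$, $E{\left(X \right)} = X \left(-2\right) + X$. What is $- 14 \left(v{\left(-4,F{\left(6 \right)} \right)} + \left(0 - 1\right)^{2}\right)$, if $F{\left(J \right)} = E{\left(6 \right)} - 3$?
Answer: $- \frac{1246}{9} \approx -138.44$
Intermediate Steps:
$E{\left(X \right)} = - X$ ($E{\left(X \right)} = - 2 X + X = - X$)
$F{\left(J \right)} = -9$ ($F{\left(J \right)} = \left(-1\right) 6 - 3 = -6 - 3 = -9$)
$v{\left(H,p \right)} = \frac{125}{9} + \frac{5 p}{9}$ ($v{\left(H,p \right)} = - \frac{\left(5 \cdot 5 + p\right) \left(-5\right)}{9} = - \frac{\left(25 + p\right) \left(-5\right)}{9} = - \frac{-125 - 5 p}{9} = \frac{125}{9} + \frac{5 p}{9}$)
$- 14 \left(v{\left(-4,F{\left(6 \right)} \right)} + \left(0 - 1\right)^{2}\right) = - 14 \left(\left(\frac{125}{9} + \frac{5}{9} \left(-9\right)\right) + \left(0 - 1\right)^{2}\right) = - 14 \left(\left(\frac{125}{9} - 5\right) + \left(-1\right)^{2}\right) = - 14 \left(\frac{80}{9} + 1\right) = \left(-14\right) \frac{89}{9} = - \frac{1246}{9}$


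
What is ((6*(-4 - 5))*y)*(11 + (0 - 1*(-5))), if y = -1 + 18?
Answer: -14688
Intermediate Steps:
y = 17
((6*(-4 - 5))*y)*(11 + (0 - 1*(-5))) = ((6*(-4 - 5))*17)*(11 + (0 - 1*(-5))) = ((6*(-9))*17)*(11 + (0 + 5)) = (-54*17)*(11 + 5) = -918*16 = -14688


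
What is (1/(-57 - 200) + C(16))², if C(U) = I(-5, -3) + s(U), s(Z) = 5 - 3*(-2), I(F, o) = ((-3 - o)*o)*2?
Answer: 7986276/66049 ≈ 120.91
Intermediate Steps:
I(F, o) = 2*o*(-3 - o) (I(F, o) = (o*(-3 - o))*2 = 2*o*(-3 - o))
s(Z) = 11 (s(Z) = 5 + 6 = 11)
C(U) = 11 (C(U) = -2*(-3)*(3 - 3) + 11 = -2*(-3)*0 + 11 = 0 + 11 = 11)
(1/(-57 - 200) + C(16))² = (1/(-57 - 200) + 11)² = (1/(-257) + 11)² = (-1/257 + 11)² = (2826/257)² = 7986276/66049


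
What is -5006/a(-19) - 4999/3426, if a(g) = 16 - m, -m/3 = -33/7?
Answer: -120118879/44538 ≈ -2697.0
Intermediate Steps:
m = 99/7 (m = -(-99)/7 = -3*(-33/7) = 99/7 ≈ 14.143)
a(g) = 13/7 (a(g) = 16 - 1*99/7 = 16 - 99/7 = 13/7)
-5006/a(-19) - 4999/3426 = -5006/13/7 - 4999/3426 = -5006*7/13 - 4999*1/3426 = -35042/13 - 4999/3426 = -120118879/44538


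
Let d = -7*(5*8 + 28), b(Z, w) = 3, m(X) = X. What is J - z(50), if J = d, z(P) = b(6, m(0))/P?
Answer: -23803/50 ≈ -476.06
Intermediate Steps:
z(P) = 3/P
d = -476 (d = -7*(40 + 28) = -7*68 = -476)
J = -476
J - z(50) = -476 - 3/50 = -23803/50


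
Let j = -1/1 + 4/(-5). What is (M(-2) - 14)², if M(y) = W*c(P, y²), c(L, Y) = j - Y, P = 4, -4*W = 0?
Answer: 196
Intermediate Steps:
W = 0 (W = -¼*0 = 0)
j = -9/5 (j = -1*1 + 4*(-⅕) = -1 - ⅘ = -9/5 ≈ -1.8000)
c(L, Y) = -9/5 - Y
M(y) = 0 (M(y) = 0*(-9/5 - y²) = 0)
(M(-2) - 14)² = (0 - 14)² = (-14)² = 196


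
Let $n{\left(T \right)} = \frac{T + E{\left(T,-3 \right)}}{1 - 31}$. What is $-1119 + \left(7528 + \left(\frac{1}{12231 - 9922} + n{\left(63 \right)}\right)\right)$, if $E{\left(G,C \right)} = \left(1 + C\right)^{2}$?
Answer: $\frac{443796757}{69270} \approx 6406.8$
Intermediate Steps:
$n{\left(T \right)} = - \frac{2}{15} - \frac{T}{30}$ ($n{\left(T \right)} = \frac{T + \left(1 - 3\right)^{2}}{1 - 31} = \frac{T + \left(-2\right)^{2}}{-30} = \left(T + 4\right) \left(- \frac{1}{30}\right) = \left(4 + T\right) \left(- \frac{1}{30}\right) = - \frac{2}{15} - \frac{T}{30}$)
$-1119 + \left(7528 + \left(\frac{1}{12231 - 9922} + n{\left(63 \right)}\right)\right) = -1119 + \left(7528 + \left(\frac{1}{12231 - 9922} - \frac{67}{30}\right)\right) = -1119 + \left(7528 + \left(\frac{1}{2309} - \frac{67}{30}\right)\right) = -1119 + \left(7528 - \frac{154673}{69270}\right) = -1119 + \frac{521309887}{69270} = \frac{443796757}{69270}$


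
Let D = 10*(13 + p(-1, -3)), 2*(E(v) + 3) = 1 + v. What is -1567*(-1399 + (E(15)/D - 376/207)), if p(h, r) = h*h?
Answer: 12722355475/5796 ≈ 2.1950e+6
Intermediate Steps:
E(v) = -5/2 + v/2 (E(v) = -3 + (1 + v)/2 = -3 + (½ + v/2) = -5/2 + v/2)
p(h, r) = h²
D = 140 (D = 10*(13 + (-1)²) = 10*(13 + 1) = 10*14 = 140)
-1567*(-1399 + (E(15)/D - 376/207)) = -1567*(-1399 + ((-5/2 + (½)*15)/140 - 376/207)) = -1567*(-1399 + ((-5/2 + 15/2)*(1/140) - 376*1/207)) = -1567*(-1399 + (5*(1/140) - 376/207)) = -1567*(-1399 + (1/28 - 376/207)) = -1567*(-1399 - 10321/5796) = -1567*(-8118925/5796) = 12722355475/5796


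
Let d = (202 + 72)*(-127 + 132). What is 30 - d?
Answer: -1340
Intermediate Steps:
d = 1370 (d = 274*5 = 1370)
30 - d = 30 - 1*1370 = 30 - 1370 = -1340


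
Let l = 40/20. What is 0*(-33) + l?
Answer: 2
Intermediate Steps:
l = 2 (l = 40*(1/20) = 2)
0*(-33) + l = 0*(-33) + 2 = 0 + 2 = 2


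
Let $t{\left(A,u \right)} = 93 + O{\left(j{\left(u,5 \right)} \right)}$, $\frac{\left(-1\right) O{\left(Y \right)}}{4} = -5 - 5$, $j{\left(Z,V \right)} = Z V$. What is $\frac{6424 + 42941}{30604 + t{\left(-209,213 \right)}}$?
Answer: $\frac{49365}{30737} \approx 1.606$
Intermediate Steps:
$j{\left(Z,V \right)} = V Z$
$O{\left(Y \right)} = 40$ ($O{\left(Y \right)} = - 4 \left(-5 - 5\right) = \left(-4\right) \left(-10\right) = 40$)
$t{\left(A,u \right)} = 133$ ($t{\left(A,u \right)} = 93 + 40 = 133$)
$\frac{6424 + 42941}{30604 + t{\left(-209,213 \right)}} = \frac{6424 + 42941}{30604 + 133} = \frac{49365}{30737}$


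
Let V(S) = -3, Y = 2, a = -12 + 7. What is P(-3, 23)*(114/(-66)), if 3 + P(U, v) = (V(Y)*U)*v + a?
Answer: -3781/11 ≈ -343.73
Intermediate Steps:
a = -5
P(U, v) = -8 - 3*U*v (P(U, v) = -3 + ((-3*U)*v - 5) = -3 + (-3*U*v - 5) = -3 + (-5 - 3*U*v) = -8 - 3*U*v)
P(-3, 23)*(114/(-66)) = (-8 - 3*(-3)*23)*(114/(-66)) = (-8 + 207)*(114*(-1/66)) = 199*(-19/11) = -3781/11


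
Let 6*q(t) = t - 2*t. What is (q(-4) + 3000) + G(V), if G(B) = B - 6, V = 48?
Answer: 9128/3 ≈ 3042.7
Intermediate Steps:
G(B) = -6 + B
q(t) = -t/6 (q(t) = (t - 2*t)/6 = (-t)/6 = -t/6)
(q(-4) + 3000) + G(V) = (-⅙*(-4) + 3000) + (-6 + 48) = (⅔ + 3000) + 42 = 9002/3 + 42 = 9128/3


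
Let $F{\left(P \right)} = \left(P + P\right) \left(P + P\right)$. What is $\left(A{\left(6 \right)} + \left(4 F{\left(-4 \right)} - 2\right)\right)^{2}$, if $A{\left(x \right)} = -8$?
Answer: $60516$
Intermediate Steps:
$F{\left(P \right)} = 4 P^{2}$ ($F{\left(P \right)} = 2 P 2 P = 4 P^{2}$)
$\left(A{\left(6 \right)} + \left(4 F{\left(-4 \right)} - 2\right)\right)^{2} = \left(-8 - \left(2 - 4 \cdot 4 \left(-4\right)^{2}\right)\right)^{2} = \left(-8 - \left(2 - 4 \cdot 4 \cdot 16\right)\right)^{2} = \left(-8 + \left(4 \cdot 64 - 2\right)\right)^{2} = \left(-8 + \left(256 - 2\right)\right)^{2} = \left(-8 + 254\right)^{2} = 246^{2} = 60516$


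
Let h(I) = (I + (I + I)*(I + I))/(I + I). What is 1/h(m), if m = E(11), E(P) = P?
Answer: 2/45 ≈ 0.044444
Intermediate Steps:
m = 11
h(I) = (I + 4*I²)/(2*I) (h(I) = (I + (2*I)*(2*I))/((2*I)) = (I + 4*I²)*(1/(2*I)) = (I + 4*I²)/(2*I))
1/h(m) = 1/(½ + 2*11) = 1/(½ + 22) = 1/(45/2) = 2/45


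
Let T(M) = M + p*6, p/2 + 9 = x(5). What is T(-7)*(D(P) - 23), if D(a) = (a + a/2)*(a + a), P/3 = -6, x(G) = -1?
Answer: -120523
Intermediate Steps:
P = -18 (P = 3*(-6) = -18)
p = -20 (p = -18 + 2*(-1) = -18 - 2 = -20)
D(a) = 3*a**2 (D(a) = (a + a*(1/2))*(2*a) = (a + a/2)*(2*a) = (3*a/2)*(2*a) = 3*a**2)
T(M) = -120 + M (T(M) = M - 20*6 = M - 120 = -120 + M)
T(-7)*(D(P) - 23) = (-120 - 7)*(3*(-18)**2 - 23) = -127*(3*324 - 23) = -127*(972 - 23) = -127*949 = -120523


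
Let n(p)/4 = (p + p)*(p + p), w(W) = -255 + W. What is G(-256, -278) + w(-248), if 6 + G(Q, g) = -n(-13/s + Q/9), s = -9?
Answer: -12173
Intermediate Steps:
n(p) = 16*p² (n(p) = 4*((p + p)*(p + p)) = 4*((2*p)*(2*p)) = 4*(4*p²) = 16*p²)
G(Q, g) = -6 - 16*(13/9 + Q/9)² (G(Q, g) = -6 - 16*(-13/(-9) + Q/9)² = -6 - 16*(-13*(-⅑) + Q*(⅑))² = -6 - 16*(13/9 + Q/9)²)
G(-256, -278) + w(-248) = (-6 - 16*(13 - 256)²/81) + (-255 - 248) = (-6 - 16/81*(-243)²) - 503 = (-6 - 16/81*59049) - 503 = (-6 - 11664) - 503 = -11670 - 503 = -12173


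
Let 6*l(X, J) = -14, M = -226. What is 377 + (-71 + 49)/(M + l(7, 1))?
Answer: 258311/685 ≈ 377.10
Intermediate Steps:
l(X, J) = -7/3 (l(X, J) = (1/6)*(-14) = -7/3)
377 + (-71 + 49)/(M + l(7, 1)) = 377 + (-71 + 49)/(-226 - 7/3) = 377 - 22/(-685/3) = 377 - 22*(-3/685) = 377 + 66/685 = 258311/685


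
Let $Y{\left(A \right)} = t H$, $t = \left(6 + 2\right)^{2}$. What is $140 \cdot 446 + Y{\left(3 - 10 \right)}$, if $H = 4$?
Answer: $62696$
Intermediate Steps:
$t = 64$ ($t = 8^{2} = 64$)
$Y{\left(A \right)} = 256$ ($Y{\left(A \right)} = 64 \cdot 4 = 256$)
$140 \cdot 446 + Y{\left(3 - 10 \right)} = 140 \cdot 446 + 256 = 62440 + 256 = 62696$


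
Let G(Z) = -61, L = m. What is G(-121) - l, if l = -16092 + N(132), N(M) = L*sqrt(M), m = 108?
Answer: 16031 - 216*sqrt(33) ≈ 14790.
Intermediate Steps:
L = 108
N(M) = 108*sqrt(M)
l = -16092 + 216*sqrt(33) (l = -16092 + 108*sqrt(132) = -16092 + 108*(2*sqrt(33)) = -16092 + 216*sqrt(33) ≈ -14851.)
G(-121) - l = -61 - (-16092 + 216*sqrt(33)) = -61 + (16092 - 216*sqrt(33)) = 16031 - 216*sqrt(33)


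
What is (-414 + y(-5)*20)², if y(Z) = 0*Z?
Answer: 171396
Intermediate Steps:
y(Z) = 0
(-414 + y(-5)*20)² = (-414 + 0*20)² = (-414 + 0)² = (-414)² = 171396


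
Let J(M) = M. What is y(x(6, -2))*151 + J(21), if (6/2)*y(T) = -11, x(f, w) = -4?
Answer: -1598/3 ≈ -532.67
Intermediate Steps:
y(T) = -11/3 (y(T) = (⅓)*(-11) = -11/3)
y(x(6, -2))*151 + J(21) = -11/3*151 + 21 = -1661/3 + 21 = -1598/3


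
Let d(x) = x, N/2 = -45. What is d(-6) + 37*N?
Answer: -3336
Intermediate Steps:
N = -90 (N = 2*(-45) = -90)
d(-6) + 37*N = -6 + 37*(-90) = -6 - 3330 = -3336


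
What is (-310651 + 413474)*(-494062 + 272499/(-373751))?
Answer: -2712418433367029/53393 ≈ -5.0801e+10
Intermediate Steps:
(-310651 + 413474)*(-494062 + 272499/(-373751)) = 102823*(-494062 + 272499*(-1/373751)) = 102823*(-494062 - 272499/373751) = 102823*(-184656439061/373751) = -2712418433367029/53393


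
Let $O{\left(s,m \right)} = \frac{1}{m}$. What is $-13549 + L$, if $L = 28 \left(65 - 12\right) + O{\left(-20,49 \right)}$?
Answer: $- \frac{591184}{49} \approx -12065.0$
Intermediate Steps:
$L = \frac{72717}{49}$ ($L = 28 \left(65 - 12\right) + \frac{1}{49} = 28 \cdot 53 + \frac{1}{49} = 1484 + \frac{1}{49} = \frac{72717}{49} \approx 1484.0$)
$-13549 + L = -13549 + \frac{72717}{49} = - \frac{591184}{49}$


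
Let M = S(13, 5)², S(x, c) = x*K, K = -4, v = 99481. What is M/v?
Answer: 2704/99481 ≈ 0.027181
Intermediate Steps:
S(x, c) = -4*x (S(x, c) = x*(-4) = -4*x)
M = 2704 (M = (-4*13)² = (-52)² = 2704)
M/v = 2704/99481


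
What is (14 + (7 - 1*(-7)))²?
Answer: 784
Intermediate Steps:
(14 + (7 - 1*(-7)))² = (14 + (7 + 7))² = (14 + 14)² = 28² = 784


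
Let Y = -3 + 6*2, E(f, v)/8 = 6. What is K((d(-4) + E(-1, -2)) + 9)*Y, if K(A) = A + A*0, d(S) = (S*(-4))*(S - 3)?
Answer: -495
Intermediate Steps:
d(S) = -4*S*(-3 + S) (d(S) = (-4*S)*(-3 + S) = -4*S*(-3 + S))
E(f, v) = 48 (E(f, v) = 8*6 = 48)
Y = 9 (Y = -3 + 12 = 9)
K(A) = A (K(A) = A + 0 = A)
K((d(-4) + E(-1, -2)) + 9)*Y = ((4*(-4)*(3 - 1*(-4)) + 48) + 9)*9 = ((4*(-4)*(3 + 4) + 48) + 9)*9 = ((4*(-4)*7 + 48) + 9)*9 = ((-112 + 48) + 9)*9 = (-64 + 9)*9 = -55*9 = -495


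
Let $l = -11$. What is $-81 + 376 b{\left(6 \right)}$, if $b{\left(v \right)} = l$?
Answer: $-4217$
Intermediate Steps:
$b{\left(v \right)} = -11$
$-81 + 376 b{\left(6 \right)} = -81 + 376 \left(-11\right) = -81 - 4136 = -4217$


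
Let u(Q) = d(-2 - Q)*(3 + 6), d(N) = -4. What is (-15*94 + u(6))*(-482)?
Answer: 696972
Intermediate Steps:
u(Q) = -36 (u(Q) = -4*(3 + 6) = -4*9 = -36)
(-15*94 + u(6))*(-482) = (-15*94 - 36)*(-482) = (-1410 - 36)*(-482) = -1446*(-482) = 696972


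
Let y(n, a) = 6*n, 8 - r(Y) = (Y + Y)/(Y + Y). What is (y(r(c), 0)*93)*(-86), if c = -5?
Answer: -335916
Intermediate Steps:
r(Y) = 7 (r(Y) = 8 - (Y + Y)/(Y + Y) = 8 - 2*Y/(2*Y) = 8 - 2*Y*1/(2*Y) = 8 - 1*1 = 8 - 1 = 7)
(y(r(c), 0)*93)*(-86) = ((6*7)*93)*(-86) = (42*93)*(-86) = 3906*(-86) = -335916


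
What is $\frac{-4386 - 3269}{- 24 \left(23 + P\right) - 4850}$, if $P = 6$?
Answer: $\frac{7655}{5546} \approx 1.3803$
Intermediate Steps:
$\frac{-4386 - 3269}{- 24 \left(23 + P\right) - 4850} = \frac{-4386 - 3269}{- 24 \left(23 + 6\right) - 4850} = - \frac{7655}{\left(-24\right) 29 - 4850} = - \frac{7655}{-696 - 4850} = - \frac{7655}{-5546} = \left(-7655\right) \left(- \frac{1}{5546}\right) = \frac{7655}{5546}$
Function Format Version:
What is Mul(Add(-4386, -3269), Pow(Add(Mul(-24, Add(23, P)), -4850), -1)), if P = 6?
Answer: Rational(7655, 5546) ≈ 1.3803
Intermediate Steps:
Mul(Add(-4386, -3269), Pow(Add(Mul(-24, Add(23, P)), -4850), -1)) = Mul(Add(-4386, -3269), Pow(Add(Mul(-24, Add(23, 6)), -4850), -1)) = Mul(-7655, Pow(Add(Mul(-24, 29), -4850), -1)) = Mul(-7655, Pow(Add(-696, -4850), -1)) = Mul(-7655, Pow(-5546, -1)) = Mul(-7655, Rational(-1, 5546)) = Rational(7655, 5546)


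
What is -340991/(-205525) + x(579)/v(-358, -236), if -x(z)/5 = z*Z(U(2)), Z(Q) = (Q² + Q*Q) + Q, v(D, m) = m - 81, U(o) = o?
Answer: 6058042897/65151425 ≈ 92.984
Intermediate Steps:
v(D, m) = -81 + m
Z(Q) = Q + 2*Q² (Z(Q) = (Q² + Q²) + Q = 2*Q² + Q = Q + 2*Q²)
x(z) = -50*z (x(z) = -5*z*2*(1 + 2*2) = -5*z*2*(1 + 4) = -5*z*2*5 = -5*z*10 = -50*z)
-340991/(-205525) + x(579)/v(-358, -236) = -340991/(-205525) + (-50*579)/(-81 - 236) = -340991*(-1/205525) - 28950/(-317) = 340991/205525 - 28950*(-1/317) = 340991/205525 + 28950/317 = 6058042897/65151425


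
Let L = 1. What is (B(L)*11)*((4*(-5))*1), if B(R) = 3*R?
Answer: -660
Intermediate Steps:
(B(L)*11)*((4*(-5))*1) = ((3*1)*11)*((4*(-5))*1) = (3*11)*(-20*1) = 33*(-20) = -660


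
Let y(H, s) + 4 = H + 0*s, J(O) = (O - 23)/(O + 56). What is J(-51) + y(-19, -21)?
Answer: -189/5 ≈ -37.800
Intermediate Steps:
J(O) = (-23 + O)/(56 + O)
y(H, s) = -4 + H (y(H, s) = -4 + (H + 0*s) = -4 + (H + 0) = -4 + H)
J(-51) + y(-19, -21) = (-23 - 51)/(56 - 51) + (-4 - 19) = -74/5 - 23 = -189/5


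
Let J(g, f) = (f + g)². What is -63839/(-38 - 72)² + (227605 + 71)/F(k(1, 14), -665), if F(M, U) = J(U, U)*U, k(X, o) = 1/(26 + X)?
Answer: -750977516011/142334538500 ≈ -5.2761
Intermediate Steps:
F(M, U) = 4*U³ (F(M, U) = (U + U)²*U = (2*U)²*U = (4*U²)*U = 4*U³)
-63839/(-38 - 72)² + (227605 + 71)/F(k(1, 14), -665) = -63839/(-38 - 72)² + (227605 + 71)/((4*(-665)³)) = -63839/((-110)²) + 227676/((4*(-294079625))) = -63839/12100 + 227676/(-1176318500) = -63839*1/12100 + 227676*(-1/1176318500) = -63839/12100 - 56919/294079625 = -750977516011/142334538500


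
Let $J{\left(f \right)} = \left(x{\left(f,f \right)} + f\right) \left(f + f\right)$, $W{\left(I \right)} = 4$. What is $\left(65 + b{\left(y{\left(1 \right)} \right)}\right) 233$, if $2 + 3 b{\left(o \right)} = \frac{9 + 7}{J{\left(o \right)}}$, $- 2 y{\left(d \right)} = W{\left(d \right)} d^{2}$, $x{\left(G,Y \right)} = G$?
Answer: $\frac{45202}{3} \approx 15067.0$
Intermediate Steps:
$J{\left(f \right)} = 4 f^{2}$ ($J{\left(f \right)} = \left(f + f\right) \left(f + f\right) = 2 f 2 f = 4 f^{2}$)
$y{\left(d \right)} = - 2 d^{2}$ ($y{\left(d \right)} = - \frac{4 d^{2}}{2} = - 2 d^{2}$)
$b{\left(o \right)} = - \frac{2}{3} + \frac{4}{3 o^{2}}$ ($b{\left(o \right)} = - \frac{2}{3} + \frac{\left(9 + 7\right) \frac{1}{4 o^{2}}}{3} = - \frac{2}{3} + \frac{16 \frac{1}{4 o^{2}}}{3} = - \frac{2}{3} + \frac{4 \frac{1}{o^{2}}}{3} = - \frac{2}{3} + \frac{4}{3 o^{2}}$)
$\left(65 + b{\left(y{\left(1 \right)} \right)}\right) 233 = \left(65 - \left(\frac{2}{3} - \frac{4}{3 \cdot 4}\right)\right) 233 = \left(65 + \left(- \frac{2}{3} + \frac{4}{3} \cdot \frac{1}{4}\right)\right) 233 = \left(65 + \left(- \frac{2}{3} + \frac{1}{3}\right)\right) 233 = \left(65 - \frac{1}{3}\right) 233 = \frac{194}{3} \cdot 233 = \frac{45202}{3}$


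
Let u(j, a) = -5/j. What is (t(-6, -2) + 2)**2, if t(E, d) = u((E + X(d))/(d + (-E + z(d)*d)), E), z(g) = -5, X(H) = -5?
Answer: 8464/121 ≈ 69.950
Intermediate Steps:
t(E, d) = -5*(-E - 4*d)/(-5 + E) (t(E, d) = -5*(d + (-E - 5*d))/(E - 5) = -5*(-E - 4*d)/(-5 + E))
(t(-6, -2) + 2)**2 = (5*(-6 + 4*(-2))/(-5 - 6) + 2)**2 = (5*(-6 - 8)/(-11) + 2)**2 = (5*(-1/11)*(-14) + 2)**2 = (70/11 + 2)**2 = (92/11)**2 = 8464/121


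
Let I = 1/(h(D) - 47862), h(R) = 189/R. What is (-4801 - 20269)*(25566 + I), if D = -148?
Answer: -908053128711788/1416753 ≈ -6.4094e+8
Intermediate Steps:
I = -148/7083765 (I = 1/(189/(-148) - 47862) = 1/(189*(-1/148) - 47862) = 1/(-189/148 - 47862) = 1/(-7083765/148) = -148/7083765 ≈ -2.0893e-5)
(-4801 - 20269)*(25566 + I) = (-4801 - 20269)*(25566 - 148/7083765) = -25070*181103535842/7083765 = -908053128711788/1416753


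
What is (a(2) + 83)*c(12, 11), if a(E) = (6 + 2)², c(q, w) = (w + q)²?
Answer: 77763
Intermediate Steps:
c(q, w) = (q + w)²
a(E) = 64 (a(E) = 8² = 64)
(a(2) + 83)*c(12, 11) = (64 + 83)*(12 + 11)² = 147*23² = 147*529 = 77763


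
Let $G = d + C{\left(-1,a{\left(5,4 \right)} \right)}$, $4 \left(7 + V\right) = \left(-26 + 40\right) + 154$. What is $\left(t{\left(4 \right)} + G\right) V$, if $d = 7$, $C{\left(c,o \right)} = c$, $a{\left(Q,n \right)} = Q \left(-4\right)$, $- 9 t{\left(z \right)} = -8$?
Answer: $\frac{2170}{9} \approx 241.11$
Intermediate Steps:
$t{\left(z \right)} = \frac{8}{9}$ ($t{\left(z \right)} = \left(- \frac{1}{9}\right) \left(-8\right) = \frac{8}{9}$)
$a{\left(Q,n \right)} = - 4 Q$
$V = 35$ ($V = -7 + \frac{\left(-26 + 40\right) + 154}{4} = -7 + \frac{14 + 154}{4} = -7 + \frac{1}{4} \cdot 168 = -7 + 42 = 35$)
$G = 6$ ($G = 7 - 1 = 6$)
$\left(t{\left(4 \right)} + G\right) V = \left(\frac{8}{9} + 6\right) 35 = \frac{62}{9} \cdot 35 = \frac{2170}{9}$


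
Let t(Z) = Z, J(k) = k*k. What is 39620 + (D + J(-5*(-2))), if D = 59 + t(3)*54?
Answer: 39941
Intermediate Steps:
J(k) = k²
D = 221 (D = 59 + 3*54 = 59 + 162 = 221)
39620 + (D + J(-5*(-2))) = 39620 + (221 + (-5*(-2))²) = 39620 + (221 + 10²) = 39620 + (221 + 100) = 39620 + 321 = 39941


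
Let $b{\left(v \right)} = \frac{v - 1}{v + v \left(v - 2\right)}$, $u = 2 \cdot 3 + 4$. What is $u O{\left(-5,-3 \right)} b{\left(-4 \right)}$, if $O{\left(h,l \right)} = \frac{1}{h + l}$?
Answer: $\frac{5}{16} \approx 0.3125$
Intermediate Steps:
$u = 10$ ($u = 6 + 4 = 10$)
$b{\left(v \right)} = \frac{-1 + v}{v + v \left(-2 + v\right)}$
$u O{\left(-5,-3 \right)} b{\left(-4 \right)} = \frac{10 \frac{1}{-5 - 3}}{-4} = \frac{10}{-8} \left(- \frac{1}{4}\right) = 10 \left(- \frac{1}{8}\right) \left(- \frac{1}{4}\right) = \left(- \frac{5}{4}\right) \left(- \frac{1}{4}\right) = \frac{5}{16}$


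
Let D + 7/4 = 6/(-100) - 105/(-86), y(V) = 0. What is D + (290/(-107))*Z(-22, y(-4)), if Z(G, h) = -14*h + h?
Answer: -2533/4300 ≈ -0.58907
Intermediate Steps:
Z(G, h) = -13*h
D = -2533/4300 (D = -7/4 + (6/(-100) - 105/(-86)) = -7/4 + (6*(-1/100) - 105*(-1/86)) = -7/4 + (-3/50 + 105/86) = -7/4 + 1248/1075 = -2533/4300 ≈ -0.58907)
D + (290/(-107))*Z(-22, y(-4)) = -2533/4300 + (290/(-107))*(-13*0) = -2533/4300 + (290*(-1/107))*0 = -2533/4300 - 290/107*0 = -2533/4300 + 0 = -2533/4300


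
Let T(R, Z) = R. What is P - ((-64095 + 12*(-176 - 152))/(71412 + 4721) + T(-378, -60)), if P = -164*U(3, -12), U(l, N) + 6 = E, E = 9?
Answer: -8611131/76133 ≈ -113.11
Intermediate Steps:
U(l, N) = 3 (U(l, N) = -6 + 9 = 3)
P = -492 (P = -164*3 = -492)
P - ((-64095 + 12*(-176 - 152))/(71412 + 4721) + T(-378, -60)) = -492 - ((-64095 + 12*(-176 - 152))/(71412 + 4721) - 378) = -492 - ((-64095 + 12*(-328))/76133 - 378) = -492 - ((-64095 - 3936)*(1/76133) - 378) = -492 - (-68031*1/76133 - 378) = -492 - (-68031/76133 - 378) = -492 - 1*(-28846305/76133) = -492 + 28846305/76133 = -8611131/76133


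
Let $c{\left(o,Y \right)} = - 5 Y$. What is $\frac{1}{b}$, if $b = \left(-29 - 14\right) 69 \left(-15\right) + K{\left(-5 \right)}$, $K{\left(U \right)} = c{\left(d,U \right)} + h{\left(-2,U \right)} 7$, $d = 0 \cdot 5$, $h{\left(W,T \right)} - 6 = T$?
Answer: $\frac{1}{44537} \approx 2.2453 \cdot 10^{-5}$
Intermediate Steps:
$h{\left(W,T \right)} = 6 + T$
$d = 0$
$K{\left(U \right)} = 42 + 2 U$ ($K{\left(U \right)} = - 5 U + \left(6 + U\right) 7 = - 5 U + \left(42 + 7 U\right) = 42 + 2 U$)
$b = 44537$ ($b = \left(-29 - 14\right) 69 \left(-15\right) + \left(42 + 2 \left(-5\right)\right) = \left(-29 - 14\right) 69 \left(-15\right) + \left(42 - 10\right) = \left(-43\right) 69 \left(-15\right) + 32 = \left(-2967\right) \left(-15\right) + 32 = 44505 + 32 = 44537$)
$\frac{1}{b} = \frac{1}{44537}$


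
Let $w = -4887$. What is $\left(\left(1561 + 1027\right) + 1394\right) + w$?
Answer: $-905$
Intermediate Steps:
$\left(\left(1561 + 1027\right) + 1394\right) + w = \left(\left(1561 + 1027\right) + 1394\right) - 4887 = \left(2588 + 1394\right) - 4887 = 3982 - 4887 = -905$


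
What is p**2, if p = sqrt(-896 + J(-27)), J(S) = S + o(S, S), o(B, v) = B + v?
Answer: -977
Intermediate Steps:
J(S) = 3*S (J(S) = S + (S + S) = S + 2*S = 3*S)
p = I*sqrt(977) (p = sqrt(-896 + 3*(-27)) = sqrt(-896 - 81) = sqrt(-977) = I*sqrt(977) ≈ 31.257*I)
p**2 = (I*sqrt(977))**2 = -977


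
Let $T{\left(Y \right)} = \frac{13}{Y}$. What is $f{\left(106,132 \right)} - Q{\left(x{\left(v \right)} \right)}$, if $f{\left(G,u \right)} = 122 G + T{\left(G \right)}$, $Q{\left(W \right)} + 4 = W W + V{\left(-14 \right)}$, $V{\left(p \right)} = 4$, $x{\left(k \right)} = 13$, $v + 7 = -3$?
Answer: $\frac{1352891}{106} \approx 12763.0$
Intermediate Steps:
$v = -10$ ($v = -7 - 3 = -10$)
$Q{\left(W \right)} = W^{2}$ ($Q{\left(W \right)} = -4 + \left(W W + 4\right) = -4 + \left(W^{2} + 4\right) = -4 + \left(4 + W^{2}\right) = W^{2}$)
$f{\left(G,u \right)} = \frac{13}{G} + 122 G$ ($f{\left(G,u \right)} = 122 G + \frac{13}{G} = \frac{13}{G} + 122 G$)
$f{\left(106,132 \right)} - Q{\left(x{\left(v \right)} \right)} = \left(\frac{13}{106} + 122 \cdot 106\right) - 13^{2} = \left(13 \cdot \frac{1}{106} + 12932\right) - 169 = \left(\frac{13}{106} + 12932\right) - 169 = \frac{1370805}{106} - 169 = \frac{1352891}{106}$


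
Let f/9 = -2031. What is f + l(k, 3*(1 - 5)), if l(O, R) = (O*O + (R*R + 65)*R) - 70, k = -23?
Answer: -20328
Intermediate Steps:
f = -18279 (f = 9*(-2031) = -18279)
l(O, R) = -70 + O**2 + R*(65 + R**2) (l(O, R) = (O**2 + (R**2 + 65)*R) - 70 = (O**2 + (65 + R**2)*R) - 70 = (O**2 + R*(65 + R**2)) - 70 = -70 + O**2 + R*(65 + R**2))
f + l(k, 3*(1 - 5)) = -18279 + (-70 + (-23)**2 + (3*(1 - 5))**3 + 65*(3*(1 - 5))) = -18279 + (-70 + 529 + (3*(-4))**3 + 65*(3*(-4))) = -18279 + (-70 + 529 + (-12)**3 + 65*(-12)) = -18279 + (-70 + 529 - 1728 - 780) = -18279 - 2049 = -20328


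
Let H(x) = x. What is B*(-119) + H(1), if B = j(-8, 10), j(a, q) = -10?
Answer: 1191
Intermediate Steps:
B = -10
B*(-119) + H(1) = -10*(-119) + 1 = 1190 + 1 = 1191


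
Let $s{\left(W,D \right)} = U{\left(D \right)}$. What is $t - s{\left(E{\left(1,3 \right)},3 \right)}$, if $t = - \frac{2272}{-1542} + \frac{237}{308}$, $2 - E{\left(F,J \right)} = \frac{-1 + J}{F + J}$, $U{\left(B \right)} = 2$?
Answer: $\frac{57679}{237468} \approx 0.24289$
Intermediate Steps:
$E{\left(F,J \right)} = 2 - \frac{-1 + J}{F + J}$
$s{\left(W,D \right)} = 2$
$t = \frac{532615}{237468}$ ($t = \left(-2272\right) \left(- \frac{1}{1542}\right) + 237 \cdot \frac{1}{308} = \frac{1136}{771} + \frac{237}{308} = \frac{532615}{237468} \approx 2.2429$)
$t - s{\left(E{\left(1,3 \right)},3 \right)} = \frac{532615}{237468} - 2 = \frac{57679}{237468}$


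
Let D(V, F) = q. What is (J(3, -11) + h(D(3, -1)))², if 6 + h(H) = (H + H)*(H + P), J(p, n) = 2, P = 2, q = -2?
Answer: 16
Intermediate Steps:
D(V, F) = -2
h(H) = -6 + 2*H*(2 + H) (h(H) = -6 + (H + H)*(H + 2) = -6 + (2*H)*(2 + H) = -6 + 2*H*(2 + H))
(J(3, -11) + h(D(3, -1)))² = (2 + (-6 + 2*(-2)² + 4*(-2)))² = (2 + (-6 + 2*4 - 8))² = (2 + (-6 + 8 - 8))² = (2 - 6)² = (-4)² = 16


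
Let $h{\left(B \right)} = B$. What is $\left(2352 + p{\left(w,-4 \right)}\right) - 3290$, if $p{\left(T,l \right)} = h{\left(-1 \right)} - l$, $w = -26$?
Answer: $-935$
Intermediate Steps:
$p{\left(T,l \right)} = -1 - l$
$\left(2352 + p{\left(w,-4 \right)}\right) - 3290 = \left(2352 - -3\right) - 3290 = \left(2352 + \left(-1 + 4\right)\right) - 3290 = \left(2352 + 3\right) - 3290 = 2355 - 3290 = -935$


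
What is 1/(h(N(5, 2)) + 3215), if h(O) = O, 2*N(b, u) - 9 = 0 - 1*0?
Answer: 2/6439 ≈ 0.00031061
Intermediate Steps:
N(b, u) = 9/2 (N(b, u) = 9/2 + (0 - 1*0)/2 = 9/2 + (0 + 0)/2 = 9/2 + (1/2)*0 = 9/2 + 0 = 9/2)
1/(h(N(5, 2)) + 3215) = 1/(9/2 + 3215) = 1/(6439/2) = 2/6439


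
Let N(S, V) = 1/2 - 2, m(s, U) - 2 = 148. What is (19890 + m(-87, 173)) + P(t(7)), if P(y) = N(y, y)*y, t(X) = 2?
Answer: 20037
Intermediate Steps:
m(s, U) = 150 (m(s, U) = 2 + 148 = 150)
N(S, V) = -3/2 (N(S, V) = ½ - 2 = -3/2)
P(y) = -3*y/2
(19890 + m(-87, 173)) + P(t(7)) = (19890 + 150) - 3/2*2 = 20040 - 3 = 20037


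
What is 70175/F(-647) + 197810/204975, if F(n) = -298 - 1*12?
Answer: -572911981/2541690 ≈ -225.41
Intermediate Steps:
F(n) = -310 (F(n) = -298 - 12 = -310)
70175/F(-647) + 197810/204975 = 70175/(-310) + 197810/204975 = 70175*(-1/310) + 197810*(1/204975) = -14035/62 + 39562/40995 = -572911981/2541690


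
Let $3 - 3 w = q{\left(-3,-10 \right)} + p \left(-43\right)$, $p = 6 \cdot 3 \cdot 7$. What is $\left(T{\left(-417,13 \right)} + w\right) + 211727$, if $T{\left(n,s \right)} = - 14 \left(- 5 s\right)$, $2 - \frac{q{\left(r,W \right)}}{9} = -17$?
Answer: $214387$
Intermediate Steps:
$q{\left(r,W \right)} = 171$ ($q{\left(r,W \right)} = 18 - -153 = 18 + 153 = 171$)
$p = 126$ ($p = 18 \cdot 7 = 126$)
$T{\left(n,s \right)} = 70 s$
$w = 1750$ ($w = 1 - \frac{171 + 126 \left(-43\right)}{3} = 1 - \frac{171 - 5418}{3} = 1 - -1749 = 1 + 1749 = 1750$)
$\left(T{\left(-417,13 \right)} + w\right) + 211727 = \left(70 \cdot 13 + 1750\right) + 211727 = \left(910 + 1750\right) + 211727 = 2660 + 211727 = 214387$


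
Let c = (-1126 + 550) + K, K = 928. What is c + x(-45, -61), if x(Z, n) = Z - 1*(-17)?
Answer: 324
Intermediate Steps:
x(Z, n) = 17 + Z (x(Z, n) = Z + 17 = 17 + Z)
c = 352 (c = (-1126 + 550) + 928 = -576 + 928 = 352)
c + x(-45, -61) = 352 + (17 - 45) = 352 - 28 = 324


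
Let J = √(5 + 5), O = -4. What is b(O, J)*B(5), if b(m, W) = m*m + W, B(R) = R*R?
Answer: 400 + 25*√10 ≈ 479.06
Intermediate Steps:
J = √10 ≈ 3.1623
B(R) = R²
b(m, W) = W + m² (b(m, W) = m² + W = W + m²)
b(O, J)*B(5) = (√10 + (-4)²)*5² = (√10 + 16)*25 = (16 + √10)*25 = 400 + 25*√10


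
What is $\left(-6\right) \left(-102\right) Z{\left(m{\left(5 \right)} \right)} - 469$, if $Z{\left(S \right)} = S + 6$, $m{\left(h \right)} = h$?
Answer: $6263$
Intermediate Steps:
$Z{\left(S \right)} = 6 + S$
$\left(-6\right) \left(-102\right) Z{\left(m{\left(5 \right)} \right)} - 469 = \left(-6\right) \left(-102\right) \left(6 + 5\right) - 469 = 612 \cdot 11 - 469 = 6732 - 469 = 6263$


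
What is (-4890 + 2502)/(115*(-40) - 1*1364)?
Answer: 199/497 ≈ 0.40040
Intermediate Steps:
(-4890 + 2502)/(115*(-40) - 1*1364) = -2388/(-4600 - 1364) = -2388/(-5964) = -2388*(-1/5964) = 199/497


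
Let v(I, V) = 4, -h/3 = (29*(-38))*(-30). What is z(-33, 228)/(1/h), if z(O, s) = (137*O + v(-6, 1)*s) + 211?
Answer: 337013640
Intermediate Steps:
h = -99180 (h = -3*29*(-38)*(-30) = -(-3306)*(-30) = -3*33060 = -99180)
z(O, s) = 211 + 4*s + 137*O (z(O, s) = (137*O + 4*s) + 211 = (4*s + 137*O) + 211 = 211 + 4*s + 137*O)
z(-33, 228)/(1/h) = (211 + 4*228 + 137*(-33))/(1/(-99180)) = (211 + 912 - 4521)/(-1/99180) = -3398*(-99180) = 337013640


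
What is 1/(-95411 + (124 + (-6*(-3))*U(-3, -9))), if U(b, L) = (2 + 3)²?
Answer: -1/94837 ≈ -1.0544e-5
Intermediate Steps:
U(b, L) = 25 (U(b, L) = 5² = 25)
1/(-95411 + (124 + (-6*(-3))*U(-3, -9))) = 1/(-95411 + (124 - 6*(-3)*25)) = 1/(-95411 + (124 + 18*25)) = 1/(-95411 + (124 + 450)) = 1/(-95411 + 574) = 1/(-94837) = -1/94837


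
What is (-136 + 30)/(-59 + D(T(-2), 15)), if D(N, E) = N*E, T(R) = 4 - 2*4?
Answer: 106/119 ≈ 0.89076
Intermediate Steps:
T(R) = -4 (T(R) = 4 - 8 = -4)
D(N, E) = E*N
(-136 + 30)/(-59 + D(T(-2), 15)) = (-136 + 30)/(-59 + 15*(-4)) = -106/(-59 - 60) = -106/(-119) = -106*(-1/119) = 106/119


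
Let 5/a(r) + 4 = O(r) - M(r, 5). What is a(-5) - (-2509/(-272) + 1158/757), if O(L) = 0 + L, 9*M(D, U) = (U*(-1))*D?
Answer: -121990157/10912912 ≈ -11.179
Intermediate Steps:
M(D, U) = -D*U/9 (M(D, U) = ((U*(-1))*D)/9 = ((-U)*D)/9 = (-D*U)/9 = -D*U/9)
O(L) = L
a(r) = 5/(-4 + 14*r/9) (a(r) = 5/(-4 + (r - (-1)*r*5/9)) = 5/(-4 + (r - (-5)*r/9)) = 5/(-4 + (r + 5*r/9)) = 5/(-4 + 14*r/9))
a(-5) - (-2509/(-272) + 1158/757) = 45/(2*(-18 + 7*(-5))) - (-2509/(-272) + 1158/757) = 45/(2*(-18 - 35)) - (-2509*(-1/272) + 1158*(1/757)) = (45/2)/(-53) - (2509/272 + 1158/757) = (45/2)*(-1/53) - 1*2214289/205904 = -45/106 - 2214289/205904 = -121990157/10912912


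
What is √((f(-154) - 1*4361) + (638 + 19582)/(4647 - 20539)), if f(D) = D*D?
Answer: 2*√76373336570/3973 ≈ 139.12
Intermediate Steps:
f(D) = D²
√((f(-154) - 1*4361) + (638 + 19582)/(4647 - 20539)) = √(((-154)² - 1*4361) + (638 + 19582)/(4647 - 20539)) = √((23716 - 4361) + 20220/(-15892)) = √(19355 + 20220*(-1/15892)) = √(19355 - 5055/3973) = √(76892360/3973) = 2*√76373336570/3973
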